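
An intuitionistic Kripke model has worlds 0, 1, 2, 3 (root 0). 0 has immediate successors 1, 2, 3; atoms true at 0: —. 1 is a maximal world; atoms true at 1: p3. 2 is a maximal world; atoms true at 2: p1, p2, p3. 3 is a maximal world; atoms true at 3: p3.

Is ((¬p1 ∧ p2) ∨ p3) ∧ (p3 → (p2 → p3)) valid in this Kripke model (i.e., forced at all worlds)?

Not every world: 0 ⊮ ((¬p1 ∧ p2) ∨ p3) ∧ (p3 → (p2 → p3)).
0 ⊮ ((¬p1 ∧ p2) ∨ p3) ∧ (p3 → (p2 → p3)) since 0 fails (¬p1 ∧ p2) ∨ p3.

No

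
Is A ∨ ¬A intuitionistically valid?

This is the law of excluded middle, which is not intuitionistically valid.
A Kripke countermodel: worlds u, v; order generated by u ≤ v; atoms true at each world — u:{}; v:{A}.
u ⊮ A ∨ ¬A: neither disjunct is forced at u.
u lacks atom A, so u ⊮ A.
So the root u does not force the formula.

No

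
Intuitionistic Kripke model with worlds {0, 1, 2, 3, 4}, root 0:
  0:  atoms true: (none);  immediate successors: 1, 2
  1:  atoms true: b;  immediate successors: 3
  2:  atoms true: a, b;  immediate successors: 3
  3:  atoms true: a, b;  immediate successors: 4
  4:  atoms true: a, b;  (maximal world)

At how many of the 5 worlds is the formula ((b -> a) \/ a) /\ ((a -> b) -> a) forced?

3

0: does not force it — 0 ||-/- ((b -> a) \/ a) /\ ((a -> b) -> a) since 0 fails (b -> a) \/ a.
1: does not force it — 1 ||-/- ((b -> a) \/ a) /\ ((a -> b) -> a) since 1 fails (b -> a) \/ a.
2: forces it.
3: forces it.
4: forces it.
Worlds forcing the formula: {2, 3, 4}.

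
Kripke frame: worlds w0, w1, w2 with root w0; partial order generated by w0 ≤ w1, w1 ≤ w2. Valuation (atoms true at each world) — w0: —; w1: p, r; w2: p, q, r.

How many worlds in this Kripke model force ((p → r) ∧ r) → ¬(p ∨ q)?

0

w0: does not force it — w0 ⊮ ((p → r) ∧ r) → ¬(p ∨ q): at the accessible world w1, w1 ⊩ (p → r) ∧ r but w1 ⊮ ¬(p ∨ q).
w1: does not force it — w1 ⊮ ((p → r) ∧ r) → ¬(p ∨ q): already at w1 itself, w1 ⊩ (p → r) ∧ r but w1 ⊮ ¬(p ∨ q).
w2: does not force it — w2 ⊮ ((p → r) ∧ r) → ¬(p ∨ q): already at w2 itself, w2 ⊩ (p → r) ∧ r but w2 ⊮ ¬(p ∨ q).
Worlds forcing the formula: { }.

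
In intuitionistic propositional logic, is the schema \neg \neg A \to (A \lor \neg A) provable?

No

This is a variant of double-negation elimination (deriving excluded middle from double negation), which is not intuitionistically valid.
A Kripke countermodel: worlds w0, w1; order generated by w0 \le w1; atoms true at each world — w0:{}; w1:{A}.
w0 \nVdash \neg \neg A \to (A \lor \neg A): already at w0 itself, w0 \Vdash \neg \neg A but w0 \nVdash A \lor \neg A.
w0 \nVdash A \lor \neg A: neither disjunct is forced at w0.
w0 lacks atom A, so w0 \nVdash A.
So the root w0 does not force the formula.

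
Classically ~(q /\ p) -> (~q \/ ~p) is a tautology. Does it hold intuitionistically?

This is the constructively invalid direction of De Morgan's law for conjunction, which is not intuitionistically valid.
A Kripke countermodel: worlds u0, u1, u2; order generated by u0 <= u1, u0 <= u2; atoms true at each world — u0:{}; u1:{q}; u2:{p}.
u0 ||-/- ~(q /\ p) -> (~q \/ ~p): already at u0 itself, u0 ||- ~(q /\ p) but u0 ||-/- ~q \/ ~p.
u0 ||-/- ~q \/ ~p: neither disjunct is forced at u0.
u0 ||-/- ~q since u1 is accessible from u0 and u1 ||- q.
So the root u0 does not force the formula.

No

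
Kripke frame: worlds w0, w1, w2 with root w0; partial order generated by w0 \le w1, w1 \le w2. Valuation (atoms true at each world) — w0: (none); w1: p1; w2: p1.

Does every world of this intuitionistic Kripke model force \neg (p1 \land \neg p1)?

Yes

w0 \Vdash \neg (p1 \land \neg p1): no world accessible from w0 forces p1 \land \neg p1.
Since the root w0 forces \neg (p1 \land \neg p1) and forcing is persistent (monotone upward), every world forces it.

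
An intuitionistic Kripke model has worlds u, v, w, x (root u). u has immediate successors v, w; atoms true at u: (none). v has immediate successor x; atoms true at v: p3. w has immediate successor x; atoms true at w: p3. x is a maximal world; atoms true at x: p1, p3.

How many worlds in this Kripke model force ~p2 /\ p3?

3

u: does not force it — u ||-/- ~p2 /\ p3 since u fails p3.
v: forces it.
w: forces it.
x: forces it.
Worlds forcing the formula: {v, w, x}.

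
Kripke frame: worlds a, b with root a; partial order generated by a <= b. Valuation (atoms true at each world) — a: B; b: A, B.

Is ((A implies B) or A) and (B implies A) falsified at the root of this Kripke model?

a does not force ((A implies B) or A) and (B implies A) since a fails B implies A.
So the root a does not force ((A implies B) or A) and (B implies A); the model is a countermodel.

Yes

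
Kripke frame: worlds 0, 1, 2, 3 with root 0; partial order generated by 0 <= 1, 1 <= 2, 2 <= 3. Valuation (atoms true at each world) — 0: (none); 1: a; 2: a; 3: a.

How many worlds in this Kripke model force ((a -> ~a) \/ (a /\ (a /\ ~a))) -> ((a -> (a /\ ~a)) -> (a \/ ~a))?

4

0: forces it.
1: forces it.
2: forces it.
3: forces it.
Worlds forcing the formula: {0, 1, 2, 3}.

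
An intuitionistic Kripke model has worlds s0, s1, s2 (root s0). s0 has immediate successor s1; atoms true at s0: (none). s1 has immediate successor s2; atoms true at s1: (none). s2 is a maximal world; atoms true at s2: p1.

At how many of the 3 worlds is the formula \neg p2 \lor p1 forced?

s0: forces it.
s1: forces it.
s2: forces it.
Worlds forcing the formula: {s0, s1, s2}.

3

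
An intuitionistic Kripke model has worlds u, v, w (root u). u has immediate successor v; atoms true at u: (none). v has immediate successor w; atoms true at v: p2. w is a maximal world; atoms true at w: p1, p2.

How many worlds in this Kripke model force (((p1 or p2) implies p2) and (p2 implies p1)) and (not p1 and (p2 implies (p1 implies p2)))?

u: does not force it — u does not force (((p1 or p2) implies p2) and (p2 implies p1)) and (not p1 and (p2 implies (p1 implies p2))) since u fails ((p1 or p2) implies p2) and (p2 implies p1).
v: does not force it — v does not force (((p1 or p2) implies p2) and (p2 implies p1)) and (not p1 and (p2 implies (p1 implies p2))) since v fails ((p1 or p2) implies p2) and (p2 implies p1).
w: does not force it — w does not force (((p1 or p2) implies p2) and (p2 implies p1)) and (not p1 and (p2 implies (p1 implies p2))) since w fails not p1 and (p2 implies (p1 implies p2)).
Worlds forcing the formula: { }.

0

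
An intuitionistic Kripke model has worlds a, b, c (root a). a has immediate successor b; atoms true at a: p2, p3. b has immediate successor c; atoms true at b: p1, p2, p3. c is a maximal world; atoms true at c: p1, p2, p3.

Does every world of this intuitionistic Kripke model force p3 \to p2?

Yes

a \Vdash p3 \to p2: every world accessible from a that forces p3 (namely a, b, c) also forces p2.
Since the root a forces p3 \to p2 and forcing is persistent (monotone upward), every world forces it.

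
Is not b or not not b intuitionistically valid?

No

This is the weak law of excluded middle, which is not intuitionistically valid.
A Kripke countermodel: worlds w0, w1, w2; order generated by w0 <= w1, w0 <= w2; atoms true at each world — w0:{}; w1:{b}; w2:{}.
w0 does not force not b or not not b: neither disjunct is forced at w0.
w0 does not force not b since w1 is accessible from w0 and w1 forces b.
So the root w0 does not force the formula.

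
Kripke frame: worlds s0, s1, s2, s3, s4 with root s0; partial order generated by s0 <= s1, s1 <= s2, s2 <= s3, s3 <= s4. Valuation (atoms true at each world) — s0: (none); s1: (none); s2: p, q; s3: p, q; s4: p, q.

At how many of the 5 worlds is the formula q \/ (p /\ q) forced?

3

s0: does not force it — s0 ||-/- q \/ (p /\ q): neither disjunct is forced at s0.
s1: does not force it.
s2: forces it.
s3: forces it.
s4: forces it.
Worlds forcing the formula: {s2, s3, s4}.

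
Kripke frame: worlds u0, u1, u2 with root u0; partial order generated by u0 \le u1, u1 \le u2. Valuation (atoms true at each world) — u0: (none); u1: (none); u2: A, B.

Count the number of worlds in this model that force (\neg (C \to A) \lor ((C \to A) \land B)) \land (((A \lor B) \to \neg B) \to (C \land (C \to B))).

u0: does not force it — u0 \nVdash (\neg (C \to A) \lor ((C \to A) \land B)) \land (((A \lor B) \to \neg B) \to (C \land (C \to B))) since u0 fails \neg (C \to A) \lor ((C \to A) \land B).
u1: does not force it — u1 \nVdash (\neg (C \to A) \lor ((C \to A) \land B)) \land (((A \lor B) \to \neg B) \to (C \land (C \to B))) since u1 fails \neg (C \to A) \lor ((C \to A) \land B).
u2: forces it.
Worlds forcing the formula: {u2}.

1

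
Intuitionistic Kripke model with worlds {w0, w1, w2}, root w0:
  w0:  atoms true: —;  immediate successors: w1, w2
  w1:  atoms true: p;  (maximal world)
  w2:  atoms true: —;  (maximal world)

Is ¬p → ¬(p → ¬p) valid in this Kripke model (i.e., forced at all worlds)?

Not every world: w0 ⊮ ¬p → ¬(p → ¬p).
w0 ⊮ ¬p → ¬(p → ¬p): at the accessible world w2, w2 ⊩ ¬p but w2 ⊮ ¬(p → ¬p).
w2 ⊮ ¬(p → ¬p) since w2 is accessible from w2 and w2 ⊩ p → ¬p.

No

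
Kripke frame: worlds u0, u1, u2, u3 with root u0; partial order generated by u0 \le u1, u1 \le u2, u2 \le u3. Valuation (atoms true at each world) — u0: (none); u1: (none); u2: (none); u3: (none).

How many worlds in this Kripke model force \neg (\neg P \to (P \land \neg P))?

u0: forces it.
u1: forces it.
u2: forces it.
u3: forces it.
Worlds forcing the formula: {u0, u1, u2, u3}.

4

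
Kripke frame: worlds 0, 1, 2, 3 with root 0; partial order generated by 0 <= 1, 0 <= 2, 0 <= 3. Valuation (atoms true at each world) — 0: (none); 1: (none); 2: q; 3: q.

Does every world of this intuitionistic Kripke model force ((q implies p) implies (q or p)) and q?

Not every world: 0 does not force ((q implies p) implies (q or p)) and q.
0 does not force ((q implies p) implies (q or p)) and q since 0 fails (q implies p) implies (q or p).

No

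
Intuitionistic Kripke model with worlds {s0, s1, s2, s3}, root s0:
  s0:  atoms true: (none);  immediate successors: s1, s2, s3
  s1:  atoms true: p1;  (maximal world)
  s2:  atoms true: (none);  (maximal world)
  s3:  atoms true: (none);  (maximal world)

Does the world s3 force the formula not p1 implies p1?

s3 does not force not p1 implies p1: already at s3 itself, s3 forces not p1 but s3 does not force p1.
s3 lacks atom p1, so s3 does not force p1.

No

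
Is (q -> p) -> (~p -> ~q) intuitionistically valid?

Yes

This is the forward direction of contraposition, which is intuitionistically derivable.
Assume q -> p and ~p. If q held then p would follow, contradicting ~p; so ~q.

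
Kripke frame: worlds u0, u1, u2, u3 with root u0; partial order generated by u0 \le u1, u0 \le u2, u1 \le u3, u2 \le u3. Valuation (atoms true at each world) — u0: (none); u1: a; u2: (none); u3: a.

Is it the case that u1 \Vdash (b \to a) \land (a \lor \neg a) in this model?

Yes

u1 \Vdash (b \to a) \land (a \lor \neg a) since u1 forces both conjuncts.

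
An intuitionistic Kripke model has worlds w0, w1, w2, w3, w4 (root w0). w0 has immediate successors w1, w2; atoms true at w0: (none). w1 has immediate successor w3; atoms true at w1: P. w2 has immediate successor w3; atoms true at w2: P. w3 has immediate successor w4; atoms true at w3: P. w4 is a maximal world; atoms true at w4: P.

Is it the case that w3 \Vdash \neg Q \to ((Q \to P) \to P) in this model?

Yes

w3 \Vdash \neg Q \to ((Q \to P) \to P): every world accessible from w3 that forces \neg Q (namely w3, w4) also forces (Q \to P) \to P.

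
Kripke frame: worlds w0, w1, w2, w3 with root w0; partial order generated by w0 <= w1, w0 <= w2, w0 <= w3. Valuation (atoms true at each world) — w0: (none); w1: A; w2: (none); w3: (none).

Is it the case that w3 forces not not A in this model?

No

w3 does not force not not A since w3 is accessible from w3 and w3 forces not A.
w3 forces not A: no world accessible from w3 forces A.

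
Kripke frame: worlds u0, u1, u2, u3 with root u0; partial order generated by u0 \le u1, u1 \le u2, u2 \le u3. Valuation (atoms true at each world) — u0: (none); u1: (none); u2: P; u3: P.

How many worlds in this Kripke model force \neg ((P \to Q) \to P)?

u0: does not force it — u0 \nVdash \neg ((P \to Q) \to P) since u0 is accessible from u0 and u0 \Vdash (P \to Q) \to P.
u1: does not force it — u1 \nVdash \neg ((P \to Q) \to P) since u1 is accessible from u1 and u1 \Vdash (P \to Q) \to P.
u2: does not force it — u2 \nVdash \neg ((P \to Q) \to P) since u2 is accessible from u2 and u2 \Vdash (P \to Q) \to P.
u3: does not force it.
Worlds forcing the formula: { }.

0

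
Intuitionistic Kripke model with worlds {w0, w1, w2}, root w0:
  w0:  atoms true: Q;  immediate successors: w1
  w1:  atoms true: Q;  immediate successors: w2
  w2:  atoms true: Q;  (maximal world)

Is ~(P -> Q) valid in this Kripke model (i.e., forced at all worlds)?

Not every world: w0 ||-/- ~(P -> Q).
w0 ||-/- ~(P -> Q) since w0 is accessible from w0 and w0 ||- P -> Q.
w0 ||- P -> Q vacuously: no world accessible from w0 forces the antecedent P.

No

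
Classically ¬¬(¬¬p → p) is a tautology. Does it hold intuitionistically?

Yes

This is the double negation of double-negation elimination, which is intuitionistically derivable.
By Glivenko's theorem the double negation of any classical propositional tautology is intuitionistically provable; ¬¬p → p is classically a tautology.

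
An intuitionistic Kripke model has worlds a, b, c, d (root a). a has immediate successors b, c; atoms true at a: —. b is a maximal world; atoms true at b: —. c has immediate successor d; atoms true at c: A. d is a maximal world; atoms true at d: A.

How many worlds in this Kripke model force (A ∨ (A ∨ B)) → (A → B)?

a: does not force it — a ⊮ (A ∨ (A ∨ B)) → (A → B): at the accessible world c, c ⊩ A ∨ (A ∨ B) but c ⊮ A → B.
b: forces it.
c: does not force it — c ⊮ (A ∨ (A ∨ B)) → (A → B): already at c itself, c ⊩ A ∨ (A ∨ B) but c ⊮ A → B.
d: does not force it.
Worlds forcing the formula: {b}.

1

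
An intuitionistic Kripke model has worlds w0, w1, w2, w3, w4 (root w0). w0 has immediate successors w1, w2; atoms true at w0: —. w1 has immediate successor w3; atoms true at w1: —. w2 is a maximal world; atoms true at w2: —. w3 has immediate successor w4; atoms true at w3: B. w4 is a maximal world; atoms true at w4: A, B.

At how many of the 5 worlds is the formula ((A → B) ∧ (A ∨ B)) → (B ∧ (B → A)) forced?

2

w0: does not force it — w0 ⊮ ((A → B) ∧ (A ∨ B)) → (B ∧ (B → A)): at the accessible world w3, w3 ⊩ (A → B) ∧ (A ∨ B) but w3 ⊮ B ∧ (B → A).
w1: does not force it — w1 ⊮ ((A → B) ∧ (A ∨ B)) → (B ∧ (B → A)): at the accessible world w3, w3 ⊩ (A → B) ∧ (A ∨ B) but w3 ⊮ B ∧ (B → A).
w2: forces it.
w3: does not force it.
w4: forces it.
Worlds forcing the formula: {w2, w4}.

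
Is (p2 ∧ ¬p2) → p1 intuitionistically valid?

Yes

This is an instance of ex falso quodlibet, which is intuitionistically derivable.
No world can force both p2 and ¬p2, so the antecedent p2 ∧ ¬p2 is never forced and the implication holds vacuously at every world.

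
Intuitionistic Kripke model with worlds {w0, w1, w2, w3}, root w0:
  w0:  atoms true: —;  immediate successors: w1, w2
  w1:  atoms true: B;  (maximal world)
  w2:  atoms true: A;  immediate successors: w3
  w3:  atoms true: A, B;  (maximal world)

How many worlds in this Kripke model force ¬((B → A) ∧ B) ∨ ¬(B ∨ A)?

w0: does not force it — w0 ⊮ ¬((B → A) ∧ B) ∨ ¬(B ∨ A): neither disjunct is forced at w0.
w1: forces it.
w2: does not force it — w2 ⊮ ¬((B → A) ∧ B) ∨ ¬(B ∨ A): neither disjunct is forced at w2.
w3: does not force it — w3 ⊮ ¬((B → A) ∧ B) ∨ ¬(B ∨ A): neither disjunct is forced at w3.
Worlds forcing the formula: {w1}.

1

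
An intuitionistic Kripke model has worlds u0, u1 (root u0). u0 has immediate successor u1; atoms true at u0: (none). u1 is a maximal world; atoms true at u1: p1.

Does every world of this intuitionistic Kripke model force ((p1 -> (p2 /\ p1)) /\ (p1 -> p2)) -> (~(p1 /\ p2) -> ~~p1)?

u0 ||- ((p1 -> (p2 /\ p1)) /\ (p1 -> p2)) -> (~(p1 /\ p2) -> ~~p1) vacuously: no world accessible from u0 forces the antecedent (p1 -> (p2 /\ p1)) /\ (p1 -> p2).
Since the root u0 forces ((p1 -> (p2 /\ p1)) /\ (p1 -> p2)) -> (~(p1 /\ p2) -> ~~p1) and forcing is persistent (monotone upward), every world forces it.

Yes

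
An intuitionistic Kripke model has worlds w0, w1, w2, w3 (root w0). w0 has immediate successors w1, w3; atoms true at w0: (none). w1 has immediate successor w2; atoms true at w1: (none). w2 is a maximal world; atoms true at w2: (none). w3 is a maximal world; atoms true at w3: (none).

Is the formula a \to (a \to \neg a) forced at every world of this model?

w0 \Vdash a \to (a \to \neg a) vacuously: no world accessible from w0 forces the antecedent a.
Since the root w0 forces a \to (a \to \neg a) and forcing is persistent (monotone upward), every world forces it.

Yes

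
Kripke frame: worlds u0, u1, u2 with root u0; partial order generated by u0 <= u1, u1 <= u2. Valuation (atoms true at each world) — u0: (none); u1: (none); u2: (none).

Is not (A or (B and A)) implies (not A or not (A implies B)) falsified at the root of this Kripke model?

u0 forces not (A or (B and A)) implies (not A or not (A implies B)): every world accessible from u0 that forces not (A or (B and A)) (namely u0, u1, u2) also forces not A or not (A implies B).
So the root u0 forces not (A or (B and A)) implies (not A or not (A implies B)); the model is not a countermodel.

No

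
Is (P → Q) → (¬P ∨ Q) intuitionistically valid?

No

This is the material-implication-as-disjunction principle, which is not intuitionistically valid.
A Kripke countermodel: worlds 0, 1; order generated by 0 ≤ 1; atoms true at each world — 0:{}; 1:{P,Q}.
0 ⊮ (P → Q) → (¬P ∨ Q): already at 0 itself, 0 ⊩ P → Q but 0 ⊮ ¬P ∨ Q.
0 ⊮ ¬P ∨ Q: neither disjunct is forced at 0.
0 ⊮ ¬P since 1 is accessible from 0 and 1 ⊩ P.
So the root 0 does not force the formula.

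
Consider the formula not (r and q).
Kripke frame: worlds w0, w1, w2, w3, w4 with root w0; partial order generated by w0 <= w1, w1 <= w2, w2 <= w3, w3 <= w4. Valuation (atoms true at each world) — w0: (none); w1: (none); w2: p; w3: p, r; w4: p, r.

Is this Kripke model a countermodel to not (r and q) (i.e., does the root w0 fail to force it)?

w0 forces not (r and q): no world accessible from w0 forces r and q.
So the root w0 forces not (r and q); the model is not a countermodel.

No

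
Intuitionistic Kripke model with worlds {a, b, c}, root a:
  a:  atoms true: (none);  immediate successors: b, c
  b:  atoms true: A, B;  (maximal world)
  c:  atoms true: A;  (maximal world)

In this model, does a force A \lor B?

No

a \nVdash A \lor B: neither disjunct is forced at a.
a lacks atom A, so a \nVdash A.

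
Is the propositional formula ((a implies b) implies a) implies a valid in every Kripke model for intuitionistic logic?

This is Peirce's law, which is not intuitionistically valid.
A Kripke countermodel: worlds u, v; order generated by u <= v; atoms true at each world — u:{}; v:{a}.
u does not force ((a implies b) implies a) implies a: already at u itself, u forces (a implies b) implies a but u does not force a.
u lacks atom a, so u does not force a.
So the root u does not force the formula.

No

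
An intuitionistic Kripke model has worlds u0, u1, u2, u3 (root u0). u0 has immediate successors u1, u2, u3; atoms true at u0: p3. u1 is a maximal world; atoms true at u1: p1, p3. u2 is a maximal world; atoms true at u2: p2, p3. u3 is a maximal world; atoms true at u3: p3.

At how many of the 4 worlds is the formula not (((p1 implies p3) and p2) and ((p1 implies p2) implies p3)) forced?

u0: does not force it — u0 does not force not (((p1 implies p3) and p2) and ((p1 implies p2) implies p3)) since u2 is accessible from u0 and u2 forces ((p1 implies p3) and p2) and ((p1 implies p2) implies p3).
u1: forces it.
u2: does not force it.
u3: forces it.
Worlds forcing the formula: {u1, u3}.

2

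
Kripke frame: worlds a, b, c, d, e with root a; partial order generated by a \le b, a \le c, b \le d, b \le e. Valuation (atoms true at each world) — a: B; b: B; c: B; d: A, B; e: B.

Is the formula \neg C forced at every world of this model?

Yes

a \Vdash \neg C: no world accessible from a forces C.
Since the root a forces \neg C and forcing is persistent (monotone upward), every world forces it.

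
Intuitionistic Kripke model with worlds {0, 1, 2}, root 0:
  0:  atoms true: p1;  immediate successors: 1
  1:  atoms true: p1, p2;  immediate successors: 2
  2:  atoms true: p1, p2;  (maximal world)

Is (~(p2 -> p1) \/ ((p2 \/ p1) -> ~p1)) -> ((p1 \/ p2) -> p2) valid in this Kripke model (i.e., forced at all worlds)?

0 ||- (~(p2 -> p1) \/ ((p2 \/ p1) -> ~p1)) -> ((p1 \/ p2) -> p2) vacuously: no world accessible from 0 forces the antecedent ~(p2 -> p1) \/ ((p2 \/ p1) -> ~p1).
Since the root 0 forces (~(p2 -> p1) \/ ((p2 \/ p1) -> ~p1)) -> ((p1 \/ p2) -> p2) and forcing is persistent (monotone upward), every world forces it.

Yes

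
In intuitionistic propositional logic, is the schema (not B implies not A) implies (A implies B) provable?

No

This is the converse of contraposition, which is not intuitionistically valid.
A Kripke countermodel: worlds u0, u1; order generated by u0 <= u1; atoms true at each world — u0:{A}; u1:{A,B}.
u0 does not force (not B implies not A) implies (A implies B): already at u0 itself, u0 forces not B implies not A but u0 does not force A implies B.
u0 does not force A implies B: already at u0 itself, u0 forces A but u0 does not force B.
u0 lacks atom B, so u0 does not force B.
So the root u0 does not force the formula.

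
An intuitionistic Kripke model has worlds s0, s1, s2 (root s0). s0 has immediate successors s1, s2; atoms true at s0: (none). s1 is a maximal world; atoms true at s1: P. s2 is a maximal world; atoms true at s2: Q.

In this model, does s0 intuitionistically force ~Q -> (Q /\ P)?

No

s0 ||-/- ~Q -> (Q /\ P): at the accessible world s1, s1 ||- ~Q but s1 ||-/- Q /\ P.
s1 ||-/- Q /\ P since s1 fails Q.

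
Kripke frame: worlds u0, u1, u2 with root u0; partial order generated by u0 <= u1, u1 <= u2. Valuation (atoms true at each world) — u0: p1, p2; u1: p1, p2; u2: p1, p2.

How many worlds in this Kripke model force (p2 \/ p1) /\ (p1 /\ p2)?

u0: forces it.
u1: forces it.
u2: forces it.
Worlds forcing the formula: {u0, u1, u2}.

3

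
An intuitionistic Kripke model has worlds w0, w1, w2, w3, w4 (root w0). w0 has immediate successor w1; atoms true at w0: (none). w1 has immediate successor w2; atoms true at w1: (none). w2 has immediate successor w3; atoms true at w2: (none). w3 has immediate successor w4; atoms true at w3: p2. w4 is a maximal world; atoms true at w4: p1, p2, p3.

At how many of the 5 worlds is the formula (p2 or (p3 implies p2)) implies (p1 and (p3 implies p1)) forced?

w0: does not force it — w0 does not force (p2 or (p3 implies p2)) implies (p1 and (p3 implies p1)): already at w0 itself, w0 forces p2 or (p3 implies p2) but w0 does not force p1 and (p3 implies p1).
w1: does not force it — w1 does not force (p2 or (p3 implies p2)) implies (p1 and (p3 implies p1)): already at w1 itself, w1 forces p2 or (p3 implies p2) but w1 does not force p1 and (p3 implies p1).
w2: does not force it — w2 does not force (p2 or (p3 implies p2)) implies (p1 and (p3 implies p1)): already at w2 itself, w2 forces p2 or (p3 implies p2) but w2 does not force p1 and (p3 implies p1).
w3: does not force it.
w4: forces it.
Worlds forcing the formula: {w4}.

1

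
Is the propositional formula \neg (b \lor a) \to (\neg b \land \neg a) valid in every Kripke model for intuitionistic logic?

Yes

This is a constructively valid De Morgan direction (negated disjunction to conjunction of negations), which is intuitionistically derivable.
From \neg (b \lor a): if b held then b \lor a would, contradiction — so \neg b; similarly \neg a.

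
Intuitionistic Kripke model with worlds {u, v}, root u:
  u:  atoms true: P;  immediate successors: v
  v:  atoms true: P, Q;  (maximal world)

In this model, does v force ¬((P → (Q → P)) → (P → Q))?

v ⊮ ¬((P → (Q → P)) → (P → Q)) since v is accessible from v and v ⊩ (P → (Q → P)) → (P → Q).
v ⊩ (P → (Q → P)) → (P → Q): every world accessible from v that forces P → (Q → P) (namely v) also forces P → Q.

No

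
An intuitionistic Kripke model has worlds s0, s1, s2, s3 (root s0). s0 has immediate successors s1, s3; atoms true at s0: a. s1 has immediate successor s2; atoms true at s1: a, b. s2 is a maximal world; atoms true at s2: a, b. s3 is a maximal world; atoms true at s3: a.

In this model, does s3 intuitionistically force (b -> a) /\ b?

No

s3 ||-/- (b -> a) /\ b since s3 fails b.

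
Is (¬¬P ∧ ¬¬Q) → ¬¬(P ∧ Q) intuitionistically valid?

This is the distribution of double negation over conjunction, which is intuitionistically derivable.
Assume ¬¬P, ¬¬Q, and ¬(P ∧ Q). From P we'd get ¬Q (since P ∧ Q is refuted), contradicting ¬¬Q; so ¬P, contradicting ¬¬P.

Yes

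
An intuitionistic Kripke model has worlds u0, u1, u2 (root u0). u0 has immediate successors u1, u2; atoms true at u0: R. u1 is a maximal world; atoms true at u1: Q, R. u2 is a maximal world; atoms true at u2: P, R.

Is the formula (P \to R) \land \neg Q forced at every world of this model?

No

Not every world: u0 \nVdash (P \to R) \land \neg Q.
u0 \nVdash (P \to R) \land \neg Q since u0 fails \neg Q.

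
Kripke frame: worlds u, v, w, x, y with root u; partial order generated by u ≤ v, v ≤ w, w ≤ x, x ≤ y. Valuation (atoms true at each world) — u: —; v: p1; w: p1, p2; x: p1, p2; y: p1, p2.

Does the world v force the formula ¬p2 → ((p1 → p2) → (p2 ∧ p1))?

Yes

v ⊩ ¬p2 → ((p1 → p2) → (p2 ∧ p1)) vacuously: no world accessible from v forces the antecedent ¬p2.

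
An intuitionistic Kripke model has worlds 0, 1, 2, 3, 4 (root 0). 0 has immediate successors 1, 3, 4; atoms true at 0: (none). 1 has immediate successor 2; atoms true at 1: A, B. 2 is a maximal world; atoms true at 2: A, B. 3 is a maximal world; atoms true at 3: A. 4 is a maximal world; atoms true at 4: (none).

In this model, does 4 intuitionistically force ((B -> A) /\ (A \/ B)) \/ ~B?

Yes

4 ||- ((B -> A) /\ (A \/ B)) \/ ~B via the disjunct ~B.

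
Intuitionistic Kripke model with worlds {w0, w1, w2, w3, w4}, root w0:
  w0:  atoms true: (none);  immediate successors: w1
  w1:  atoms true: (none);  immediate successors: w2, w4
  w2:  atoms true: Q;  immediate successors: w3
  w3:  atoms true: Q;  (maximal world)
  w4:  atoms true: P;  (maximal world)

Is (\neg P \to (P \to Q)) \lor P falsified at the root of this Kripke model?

No

w0 \Vdash (\neg P \to (P \to Q)) \lor P via the disjunct \neg P \to (P \to Q).
So the root w0 forces (\neg P \to (P \to Q)) \lor P; the model is not a countermodel.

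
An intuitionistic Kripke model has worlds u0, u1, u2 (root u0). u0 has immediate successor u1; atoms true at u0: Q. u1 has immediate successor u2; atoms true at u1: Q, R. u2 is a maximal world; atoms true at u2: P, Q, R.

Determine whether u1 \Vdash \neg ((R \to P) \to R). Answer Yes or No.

No

u1 \nVdash \neg ((R \to P) \to R) since u1 is accessible from u1 and u1 \Vdash (R \to P) \to R.
u1 \Vdash (R \to P) \to R: every world accessible from u1 that forces R \to P (namely u2) also forces R.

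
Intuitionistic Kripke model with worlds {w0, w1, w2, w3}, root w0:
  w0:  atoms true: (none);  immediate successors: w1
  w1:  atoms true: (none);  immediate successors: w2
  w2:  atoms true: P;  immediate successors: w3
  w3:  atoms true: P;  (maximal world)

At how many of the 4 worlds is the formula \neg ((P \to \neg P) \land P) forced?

w0: forces it.
w1: forces it.
w2: forces it.
w3: forces it.
Worlds forcing the formula: {w0, w1, w2, w3}.

4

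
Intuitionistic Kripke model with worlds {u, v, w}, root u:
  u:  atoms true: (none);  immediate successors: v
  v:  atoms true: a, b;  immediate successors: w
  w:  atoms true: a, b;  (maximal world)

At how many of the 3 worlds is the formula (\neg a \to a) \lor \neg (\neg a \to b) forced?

3

u: forces it.
v: forces it.
w: forces it.
Worlds forcing the formula: {u, v, w}.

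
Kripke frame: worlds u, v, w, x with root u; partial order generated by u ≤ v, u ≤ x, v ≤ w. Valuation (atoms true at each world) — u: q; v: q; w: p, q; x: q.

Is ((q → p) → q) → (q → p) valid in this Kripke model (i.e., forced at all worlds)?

No

Not every world: u ⊮ ((q → p) → q) → (q → p).
u ⊮ ((q → p) → q) → (q → p): already at u itself, u ⊩ (q → p) → q but u ⊮ q → p.
u ⊮ q → p: already at u itself, u ⊩ q but u ⊮ p.
u lacks atom p, so u ⊮ p.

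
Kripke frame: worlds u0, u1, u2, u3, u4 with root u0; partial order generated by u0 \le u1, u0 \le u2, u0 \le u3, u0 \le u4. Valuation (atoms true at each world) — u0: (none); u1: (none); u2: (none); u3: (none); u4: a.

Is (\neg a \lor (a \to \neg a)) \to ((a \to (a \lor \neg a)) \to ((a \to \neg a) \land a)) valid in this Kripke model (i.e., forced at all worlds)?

No

Not every world: u0 \nVdash (\neg a \lor (a \to \neg a)) \to ((a \to (a \lor \neg a)) \to ((a \to \neg a) \land a)).
u0 \nVdash (\neg a \lor (a \to \neg a)) \to ((a \to (a \lor \neg a)) \to ((a \to \neg a) \land a)): at the accessible world u1, u1 \Vdash \neg a \lor (a \to \neg a) but u1 \nVdash (a \to (a \lor \neg a)) \to ((a \to \neg a) \land a).
u1 \nVdash (a \to (a \lor \neg a)) \to ((a \to \neg a) \land a): already at u1 itself, u1 \Vdash a \to (a \lor \neg a) but u1 \nVdash (a \to \neg a) \land a.
u1 \nVdash (a \to \neg a) \land a since u1 fails a.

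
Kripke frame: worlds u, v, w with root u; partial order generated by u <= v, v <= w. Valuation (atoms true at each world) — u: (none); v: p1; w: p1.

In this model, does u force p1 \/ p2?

u ||-/- p1 \/ p2: neither disjunct is forced at u.
u lacks atom p1, so u ||-/- p1.

No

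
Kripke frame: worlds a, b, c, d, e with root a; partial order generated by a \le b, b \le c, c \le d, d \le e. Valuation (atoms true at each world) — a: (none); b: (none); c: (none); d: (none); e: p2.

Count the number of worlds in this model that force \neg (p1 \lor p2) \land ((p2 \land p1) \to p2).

a: does not force it — a \nVdash \neg (p1 \lor p2) \land ((p2 \land p1) \to p2) since a fails \neg (p1 \lor p2).
b: does not force it.
c: does not force it.
d: does not force it.
e: does not force it.
Worlds forcing the formula: { }.

0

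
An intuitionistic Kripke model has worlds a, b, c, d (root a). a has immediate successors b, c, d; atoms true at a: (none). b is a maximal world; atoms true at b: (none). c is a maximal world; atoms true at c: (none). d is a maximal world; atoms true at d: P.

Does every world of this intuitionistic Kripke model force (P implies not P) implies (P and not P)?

No

Not every world: a does not force (P implies not P) implies (P and not P).
a does not force (P implies not P) implies (P and not P): at the accessible world b, b forces P implies not P but b does not force P and not P.
b does not force P and not P since b fails P.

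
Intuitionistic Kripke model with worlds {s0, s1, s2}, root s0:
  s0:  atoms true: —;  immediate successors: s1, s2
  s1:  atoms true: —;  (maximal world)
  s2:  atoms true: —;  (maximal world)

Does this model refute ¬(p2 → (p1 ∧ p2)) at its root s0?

Yes

s0 ⊮ ¬(p2 → (p1 ∧ p2)) since s0 is accessible from s0 and s0 ⊩ p2 → (p1 ∧ p2).
s0 ⊩ p2 → (p1 ∧ p2) vacuously: no world accessible from s0 forces the antecedent p2.
So the root s0 does not force ¬(p2 → (p1 ∧ p2)); the model is a countermodel.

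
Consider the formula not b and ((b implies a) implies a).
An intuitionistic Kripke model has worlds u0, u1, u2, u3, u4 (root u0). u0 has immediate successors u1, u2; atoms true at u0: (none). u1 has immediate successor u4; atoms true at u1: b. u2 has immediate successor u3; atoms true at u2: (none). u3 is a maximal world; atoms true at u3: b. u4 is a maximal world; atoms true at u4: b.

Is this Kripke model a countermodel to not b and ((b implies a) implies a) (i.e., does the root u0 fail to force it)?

u0 does not force not b and ((b implies a) implies a) since u0 fails not b.
So the root u0 does not force not b and ((b implies a) implies a); the model is a countermodel.

Yes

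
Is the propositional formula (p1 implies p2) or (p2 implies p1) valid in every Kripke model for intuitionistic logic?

No

This is the Gödel–Dummett linearity axiom, which is not intuitionistically valid.
A Kripke countermodel: worlds u, v, w; order generated by u <= v, u <= w; atoms true at each world — u:{}; v:{p1}; w:{p2}.
u does not force (p1 implies p2) or (p2 implies p1): neither disjunct is forced at u.
u does not force p1 implies p2: at the accessible world v, v forces p1 but v does not force p2.
v lacks atom p2, so v does not force p2.
So the root u does not force the formula.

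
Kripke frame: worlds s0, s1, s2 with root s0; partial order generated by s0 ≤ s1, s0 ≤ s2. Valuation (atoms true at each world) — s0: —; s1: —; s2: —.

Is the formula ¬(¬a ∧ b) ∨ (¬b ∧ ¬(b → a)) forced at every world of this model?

s0 ⊩ ¬(¬a ∧ b) ∨ (¬b ∧ ¬(b → a)) via the disjunct ¬(¬a ∧ b).
Since the root s0 forces ¬(¬a ∧ b) ∨ (¬b ∧ ¬(b → a)) and forcing is persistent (monotone upward), every world forces it.

Yes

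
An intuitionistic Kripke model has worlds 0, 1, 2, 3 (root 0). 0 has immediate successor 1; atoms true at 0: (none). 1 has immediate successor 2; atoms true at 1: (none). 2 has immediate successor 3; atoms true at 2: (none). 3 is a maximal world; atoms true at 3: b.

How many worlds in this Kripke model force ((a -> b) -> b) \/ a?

0: does not force it — 0 ||-/- ((a -> b) -> b) \/ a: neither disjunct is forced at 0.
1: does not force it — 1 ||-/- ((a -> b) -> b) \/ a: neither disjunct is forced at 1.
2: does not force it.
3: forces it.
Worlds forcing the formula: {3}.

1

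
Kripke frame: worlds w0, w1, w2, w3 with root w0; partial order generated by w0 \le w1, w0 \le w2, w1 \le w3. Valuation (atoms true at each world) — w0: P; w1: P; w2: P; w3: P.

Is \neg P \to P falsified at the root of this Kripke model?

w0 \Vdash \neg P \to P vacuously: no world accessible from w0 forces the antecedent \neg P.
So the root w0 forces \neg P \to P; the model is not a countermodel.

No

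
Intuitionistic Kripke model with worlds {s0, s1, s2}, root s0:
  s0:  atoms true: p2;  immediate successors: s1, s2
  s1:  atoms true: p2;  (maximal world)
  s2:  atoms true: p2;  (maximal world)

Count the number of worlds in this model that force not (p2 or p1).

s0: does not force it — s0 does not force not (p2 or p1) since s0 is accessible from s0 and s0 forces p2 or p1.
s1: does not force it — s1 does not force not (p2 or p1) since s1 is accessible from s1 and s1 forces p2 or p1.
s2: does not force it.
Worlds forcing the formula: { }.

0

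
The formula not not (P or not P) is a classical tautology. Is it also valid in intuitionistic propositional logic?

Yes

This is the double negation of excluded middle, which is intuitionistically derivable.
Assuming not (P or not P): from P we'd get P or not P, so not P; but then P or not P again — contradiction. Hence not not (P or not P).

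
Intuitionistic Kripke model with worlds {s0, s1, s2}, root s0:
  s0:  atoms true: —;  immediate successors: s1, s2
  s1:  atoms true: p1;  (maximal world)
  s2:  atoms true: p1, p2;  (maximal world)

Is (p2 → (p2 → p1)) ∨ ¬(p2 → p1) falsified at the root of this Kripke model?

s0 ⊩ (p2 → (p2 → p1)) ∨ ¬(p2 → p1) via the disjunct p2 → (p2 → p1).
So the root s0 forces (p2 → (p2 → p1)) ∨ ¬(p2 → p1); the model is not a countermodel.

No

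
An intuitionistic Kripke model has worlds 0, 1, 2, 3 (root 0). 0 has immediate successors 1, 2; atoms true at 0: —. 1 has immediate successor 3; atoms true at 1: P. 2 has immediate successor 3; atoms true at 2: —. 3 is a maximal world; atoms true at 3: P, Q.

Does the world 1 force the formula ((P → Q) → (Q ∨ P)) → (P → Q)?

No

1 ⊮ ((P → Q) → (Q ∨ P)) → (P → Q): already at 1 itself, 1 ⊩ (P → Q) → (Q ∨ P) but 1 ⊮ P → Q.
1 ⊮ P → Q: already at 1 itself, 1 ⊩ P but 1 ⊮ Q.
1 lacks atom Q, so 1 ⊮ Q.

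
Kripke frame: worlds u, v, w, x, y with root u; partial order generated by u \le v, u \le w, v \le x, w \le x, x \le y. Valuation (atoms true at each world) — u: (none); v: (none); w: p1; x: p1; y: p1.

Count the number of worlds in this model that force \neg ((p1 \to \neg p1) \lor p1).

0

u: does not force it — u \nVdash \neg ((p1 \to \neg p1) \lor p1) since w is accessible from u and w \Vdash (p1 \to \neg p1) \lor p1.
v: does not force it — v \nVdash \neg ((p1 \to \neg p1) \lor p1) since x is accessible from v and x \Vdash (p1 \to \neg p1) \lor p1.
w: does not force it — w \nVdash \neg ((p1 \to \neg p1) \lor p1) since w is accessible from w and w \Vdash (p1 \to \neg p1) \lor p1.
x: does not force it.
y: does not force it.
Worlds forcing the formula: { }.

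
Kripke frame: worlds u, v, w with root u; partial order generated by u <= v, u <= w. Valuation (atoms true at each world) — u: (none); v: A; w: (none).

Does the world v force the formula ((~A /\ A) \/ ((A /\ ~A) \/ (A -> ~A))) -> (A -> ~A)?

v ||- ((~A /\ A) \/ ((A /\ ~A) \/ (A -> ~A))) -> (A -> ~A) vacuously: no world accessible from v forces the antecedent (~A /\ A) \/ ((A /\ ~A) \/ (A -> ~A)).

Yes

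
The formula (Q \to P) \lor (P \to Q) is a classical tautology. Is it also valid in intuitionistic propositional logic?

No

This is the Gödel–Dummett linearity axiom, which is not intuitionistically valid.
A Kripke countermodel: worlds u0, u1, u2; order generated by u0 \le u1, u0 \le u2; atoms true at each world — u0:{}; u1:{Q}; u2:{P}.
u0 \nVdash (Q \to P) \lor (P \to Q): neither disjunct is forced at u0.
u0 \nVdash Q \to P: at the accessible world u1, u1 \Vdash Q but u1 \nVdash P.
u1 lacks atom P, so u1 \nVdash P.
So the root u0 does not force the formula.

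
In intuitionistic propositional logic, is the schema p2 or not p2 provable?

This is the law of excluded middle, which is not intuitionistically valid.
A Kripke countermodel: worlds u0, u1; order generated by u0 <= u1; atoms true at each world — u0:{}; u1:{p2}.
u0 does not force p2 or not p2: neither disjunct is forced at u0.
u0 lacks atom p2, so u0 does not force p2.
So the root u0 does not force the formula.

No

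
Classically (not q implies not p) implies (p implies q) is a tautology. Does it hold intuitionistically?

This is the converse of contraposition, which is not intuitionistically valid.
A Kripke countermodel: worlds w0, w1; order generated by w0 <= w1; atoms true at each world — w0:{p}; w1:{p,q}.
w0 does not force (not q implies not p) implies (p implies q): already at w0 itself, w0 forces not q implies not p but w0 does not force p implies q.
w0 does not force p implies q: already at w0 itself, w0 forces p but w0 does not force q.
w0 lacks atom q, so w0 does not force q.
So the root w0 does not force the formula.

No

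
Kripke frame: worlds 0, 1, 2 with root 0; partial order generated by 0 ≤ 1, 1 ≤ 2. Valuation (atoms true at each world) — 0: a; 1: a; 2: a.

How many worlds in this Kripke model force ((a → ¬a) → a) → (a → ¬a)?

0

0: does not force it — 0 ⊮ ((a → ¬a) → a) → (a → ¬a): already at 0 itself, 0 ⊩ (a → ¬a) → a but 0 ⊮ a → ¬a.
1: does not force it — 1 ⊮ ((a → ¬a) → a) → (a → ¬a): already at 1 itself, 1 ⊩ (a → ¬a) → a but 1 ⊮ a → ¬a.
2: does not force it — 2 ⊮ ((a → ¬a) → a) → (a → ¬a): already at 2 itself, 2 ⊩ (a → ¬a) → a but 2 ⊮ a → ¬a.
Worlds forcing the formula: { }.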